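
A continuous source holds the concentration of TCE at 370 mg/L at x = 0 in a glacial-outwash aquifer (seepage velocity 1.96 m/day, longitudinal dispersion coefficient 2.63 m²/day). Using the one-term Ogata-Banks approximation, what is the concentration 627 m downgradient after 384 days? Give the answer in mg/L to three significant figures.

For a continuous step input, C/C₀ ≈ ½·erfc((x−vt)/(2√(Dt))).
vt = 1.96 × 384 = 752.64 m and 2√(Dt) = 2√(2.63 × 384) = 63.56 m.
Argument (x−vt)/(2√(Dt)) = (627 − 752.64)/63.56 = -1.977; ½·erfc(-1.977) = 0.9974.
C = 370 × 0.9974 = 369 mg/L.

369 mg/L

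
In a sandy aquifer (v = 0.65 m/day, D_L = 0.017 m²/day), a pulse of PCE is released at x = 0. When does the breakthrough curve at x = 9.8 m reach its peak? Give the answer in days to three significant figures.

15.0 days

For the 1D instantaneous-source solution, setting ∂C/∂t = 0 at fixed x gives v²t² + 2Dt − x² = 0, so t = (√(D² + v²x²) − D)/v².
√(D² + v²x²) = √(0.017² + 0.65² × 9.8²) = 6.370; v² = 0.4225.
t = (6.370 − 0.017)/0.4225 = 15.0 days (vs. the pure-advection estimate x/v = 15.1 d).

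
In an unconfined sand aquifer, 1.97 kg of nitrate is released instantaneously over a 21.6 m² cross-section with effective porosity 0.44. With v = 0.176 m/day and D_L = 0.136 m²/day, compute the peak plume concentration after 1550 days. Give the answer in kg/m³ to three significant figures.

The peak of an instantaneous 1D plume sits at x = vt; there the Gaussian factor is 1 and C_max = M/(n_e·A·√(4πDt)), where n_e·A is the pore area the mass is dissolved in.
√(4πDt) = √(4π × 0.136 × 1550) = 51.47 m, so C_max = 1.97/(0.44 × 21.6 × 51.47) = 0.00403 kg/m³.

0.00403 kg/m³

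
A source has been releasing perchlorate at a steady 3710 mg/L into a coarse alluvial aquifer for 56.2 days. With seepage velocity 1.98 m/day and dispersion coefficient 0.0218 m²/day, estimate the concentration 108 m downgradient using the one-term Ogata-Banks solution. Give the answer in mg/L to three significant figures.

3640 mg/L

For a continuous step input, C/C₀ ≈ ½·erfc((x−vt)/(2√(Dt))).
vt = 1.98 × 56.2 = 111.276 m and 2√(Dt) = 2√(0.0218 × 56.2) = 2.214 m.
Argument (x−vt)/(2√(Dt)) = (108 − 111.276)/2.214 = -1.480; ½·erfc(-1.480) = 0.9818.
C = 3710 × 0.9818 = 3640 mg/L.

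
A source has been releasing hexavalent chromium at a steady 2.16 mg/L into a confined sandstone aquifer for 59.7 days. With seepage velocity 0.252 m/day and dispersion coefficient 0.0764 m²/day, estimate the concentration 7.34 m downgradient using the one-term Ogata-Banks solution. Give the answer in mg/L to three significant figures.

For a continuous step input, C/C₀ ≈ ½·erfc((x−vt)/(2√(Dt))).
vt = 0.252 × 59.7 = 15.0444 m and 2√(Dt) = 2√(0.0764 × 59.7) = 4.271 m.
Argument (x−vt)/(2√(Dt)) = (7.34 − 15.0444)/4.271 = -1.804; ½·erfc(-1.804) = 0.9946.
C = 2.16 × 0.9946 = 2.15 mg/L.

2.15 mg/L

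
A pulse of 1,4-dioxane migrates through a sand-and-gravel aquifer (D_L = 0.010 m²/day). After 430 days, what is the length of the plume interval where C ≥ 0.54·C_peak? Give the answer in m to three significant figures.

6.51 m

The plume is Gaussian with σ = √(2Dt) = √(2 × 0.010 × 430) = 2.933 m.
C/C_peak = exp(−Δx²/(2σ²)) = 0.54 ⇒ Δx = σ·√(−2 ln 0.54) = 2.933 × 1.110 = 3.256 m.
Width = 2Δx = 6.51 m.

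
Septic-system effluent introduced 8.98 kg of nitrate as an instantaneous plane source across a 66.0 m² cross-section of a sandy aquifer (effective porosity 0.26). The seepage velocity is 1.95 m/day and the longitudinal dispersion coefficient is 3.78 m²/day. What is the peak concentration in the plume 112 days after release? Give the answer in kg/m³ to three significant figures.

The peak of an instantaneous 1D plume sits at x = vt; there the Gaussian factor is 1 and C_max = M/(n_e·A·√(4πDt)), where n_e·A is the pore area the mass is dissolved in.
√(4πDt) = √(4π × 3.78 × 112) = 72.94 m, so C_max = 8.98/(0.26 × 66.0 × 72.94) = 0.00717 kg/m³.

0.00717 kg/m³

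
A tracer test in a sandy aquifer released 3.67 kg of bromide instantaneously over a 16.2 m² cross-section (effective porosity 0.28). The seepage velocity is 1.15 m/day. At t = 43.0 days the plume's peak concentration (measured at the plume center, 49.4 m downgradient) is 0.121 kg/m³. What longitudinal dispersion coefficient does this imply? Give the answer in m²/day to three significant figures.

At the plume center C_max = M/(n_e·A·√(4πDt)), so D = M²/(4πt·(n_e·A·C_max)²).
n_e·A·C_max = 0.28 × 16.2 × 0.121 = 0.5489 kg/m.
D = 3.67²/(4π × 43.0 × 0.5489²) = 0.0827 m²/day.

0.0827 m²/day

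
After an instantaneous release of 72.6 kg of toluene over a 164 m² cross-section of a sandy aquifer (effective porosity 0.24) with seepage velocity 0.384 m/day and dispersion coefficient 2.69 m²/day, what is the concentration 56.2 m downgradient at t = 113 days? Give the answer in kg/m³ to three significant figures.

For an instantaneous plane source, C(x,t) = M/(n_e·A·√(4πDt)) · exp(−(x−vt)²/(4Dt)), with n_e·A the pore (flow) area.
Plume center vt = 0.384 × 113 = 43.392 m, so the well at 56.2 m is 12.808 m downgradient of the peak.
√(4πDt) = 61.80 m, giving peak height M/(n_e·A·√(4πDt)) = 72.6/(0.24 × 164 × 61.80) = 0.02985 kg/m³.
(x−vt)²/(4Dt) = (12.808)²/(4 × 2.69 × 113) = 0.1349; exp(−0.1349) = 0.8738.
C = 0.02985 × 0.8738 = 0.0261 kg/m³.

0.0261 kg/m³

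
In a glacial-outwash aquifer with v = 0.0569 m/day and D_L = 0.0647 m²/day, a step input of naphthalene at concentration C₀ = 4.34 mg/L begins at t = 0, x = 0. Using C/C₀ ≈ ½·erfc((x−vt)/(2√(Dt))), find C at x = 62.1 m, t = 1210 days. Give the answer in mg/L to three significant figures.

3.06 mg/L

For a continuous step input, C/C₀ ≈ ½·erfc((x−vt)/(2√(Dt))).
vt = 0.0569 × 1210 = 68.849 m and 2√(Dt) = 2√(0.0647 × 1210) = 17.70 m.
Argument (x−vt)/(2√(Dt)) = (62.1 − 68.849)/17.70 = -0.3813; ½·erfc(-0.3813) = 0.7051.
C = 4.34 × 0.7051 = 3.06 mg/L.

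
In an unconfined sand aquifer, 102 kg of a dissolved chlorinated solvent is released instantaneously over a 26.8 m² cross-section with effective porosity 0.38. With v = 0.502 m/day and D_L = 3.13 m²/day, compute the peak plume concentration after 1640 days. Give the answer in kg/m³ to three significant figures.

0.0394 kg/m³

The peak of an instantaneous 1D plume sits at x = vt; there the Gaussian factor is 1 and C_max = M/(n_e·A·√(4πDt)), where n_e·A is the pore area the mass is dissolved in.
√(4πDt) = √(4π × 3.13 × 1640) = 254.0 m, so C_max = 102/(0.38 × 26.8 × 254.0) = 0.0394 kg/m³.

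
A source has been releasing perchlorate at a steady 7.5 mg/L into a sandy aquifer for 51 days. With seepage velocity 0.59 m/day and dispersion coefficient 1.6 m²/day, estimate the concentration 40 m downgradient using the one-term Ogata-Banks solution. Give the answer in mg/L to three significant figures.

1.64 mg/L

For a continuous step input, C/C₀ ≈ ½·erfc((x−vt)/(2√(Dt))).
vt = 0.59 × 51 = 30.09 m and 2√(Dt) = 2√(1.6 × 51) = 18.07 m.
Argument (x−vt)/(2√(Dt)) = (40 − 30.09)/18.07 = 0.5484; ½·erfc(0.5484) = 0.2190.
C = 7.5 × 0.2190 = 1.64 mg/L.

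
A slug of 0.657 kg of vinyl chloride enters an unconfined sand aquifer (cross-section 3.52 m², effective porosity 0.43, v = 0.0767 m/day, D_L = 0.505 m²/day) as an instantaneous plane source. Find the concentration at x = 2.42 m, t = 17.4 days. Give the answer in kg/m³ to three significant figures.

0.0399 kg/m³

For an instantaneous plane source, C(x,t) = M/(n_e·A·√(4πDt)) · exp(−(x−vt)²/(4Dt)), with n_e·A the pore (flow) area.
Plume center vt = 0.0767 × 17.4 = 1.33458 m, so the well at 2.42 m is 1.08542 m downgradient of the peak.
√(4πDt) = 10.51 m, giving peak height M/(n_e·A·√(4πDt)) = 0.657/(0.43 × 3.52 × 10.51) = 0.04130 kg/m³.
(x−vt)²/(4Dt) = (1.08542)²/(4 × 0.505 × 17.4) = 0.03352; exp(−0.03352) = 0.9670.
C = 0.04130 × 0.9670 = 0.0399 kg/m³.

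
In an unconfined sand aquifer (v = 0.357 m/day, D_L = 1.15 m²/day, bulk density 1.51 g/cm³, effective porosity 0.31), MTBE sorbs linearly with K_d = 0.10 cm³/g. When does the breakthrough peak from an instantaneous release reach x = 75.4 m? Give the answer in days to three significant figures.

Retardation factor R = 1 + ρ_b·K_d/n = 1 + 1.51 × 0.10/0.31 = 1.487.
Sorption retards both mechanisms: v_R = v/R = 0.2401 m/day, D_R = D/R = 0.7734 m²/day.
Peak time from v_R²t² + 2D_R t − x² = 0: t = (√(D_R² + v_R²x²) − D_R)/v_R².
√(D_R² + v_R²x²) = √(0.7734² + 0.2401² × 75.4²) = 18.12; v_R² = 0.05765.
t = (18.12 − 0.7734)/0.05765 = 301 days.

301 days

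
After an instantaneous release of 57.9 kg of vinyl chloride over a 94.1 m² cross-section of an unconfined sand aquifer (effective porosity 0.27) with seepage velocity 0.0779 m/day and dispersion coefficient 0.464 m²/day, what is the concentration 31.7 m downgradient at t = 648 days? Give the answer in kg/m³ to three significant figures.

0.0277 kg/m³

For an instantaneous plane source, C(x,t) = M/(n_e·A·√(4πDt)) · exp(−(x−vt)²/(4Dt)), with n_e·A the pore (flow) area.
Plume center vt = 0.0779 × 648 = 50.4792 m, so the well at 31.7 m is 18.7792 m upgradient of the peak.
√(4πDt) = 61.47 m, giving peak height M/(n_e·A·√(4πDt)) = 57.9/(0.27 × 94.1 × 61.47) = 0.03707 kg/m³.
(x−vt)²/(4Dt) = (-18.7792)²/(4 × 0.464 × 648) = 0.2932; exp(−0.2932) = 0.7459.
C = 0.03707 × 0.7459 = 0.0277 kg/m³.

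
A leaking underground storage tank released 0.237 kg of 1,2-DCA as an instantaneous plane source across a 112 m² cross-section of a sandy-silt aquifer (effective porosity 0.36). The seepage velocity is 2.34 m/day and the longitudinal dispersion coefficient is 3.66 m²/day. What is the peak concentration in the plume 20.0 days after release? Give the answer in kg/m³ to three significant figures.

0.000194 kg/m³

The peak of an instantaneous 1D plume sits at x = vt; there the Gaussian factor is 1 and C_max = M/(n_e·A·√(4πDt)), where n_e·A is the pore area the mass is dissolved in.
√(4πDt) = √(4π × 3.66 × 20.0) = 30.33 m, so C_max = 0.237/(0.36 × 112 × 30.33) = 0.000194 kg/m³.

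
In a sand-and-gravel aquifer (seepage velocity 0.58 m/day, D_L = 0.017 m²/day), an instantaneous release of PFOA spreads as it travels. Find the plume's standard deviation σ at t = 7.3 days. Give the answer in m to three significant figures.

0.498 m

Dispersive spreading gives a Gaussian with σ² = 2Dt; advection only shifts the center.
σ = √(2 × 0.017 × 7.3) = 0.498 m.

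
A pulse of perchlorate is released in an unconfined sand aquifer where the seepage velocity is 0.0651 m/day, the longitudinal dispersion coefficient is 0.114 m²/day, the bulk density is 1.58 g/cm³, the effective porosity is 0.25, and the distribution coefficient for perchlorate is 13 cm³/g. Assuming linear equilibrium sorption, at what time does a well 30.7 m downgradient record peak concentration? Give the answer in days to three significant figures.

Retardation factor R = 1 + ρ_b·K_d/n = 1 + 1.58 × 13/0.25 = 83.16.
Sorption retards both mechanisms: v_R = v/R = 0.0007828 m/day, D_R = D/R = 0.001371 m²/day.
Peak time from v_R²t² + 2D_R t − x² = 0: t = (√(D_R² + v_R²x²) − D_R)/v_R².
√(D_R² + v_R²x²) = √(0.001371² + 0.0007828² × 30.7²) = 0.02407; v_R² = 6.128e-07.
t = (0.02407 − 0.001371)/6.128e-07 = 37000 days.

37000 days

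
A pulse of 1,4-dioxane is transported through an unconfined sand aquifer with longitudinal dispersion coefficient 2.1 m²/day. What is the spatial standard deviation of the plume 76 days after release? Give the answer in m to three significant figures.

Dispersive spreading gives a Gaussian with σ² = 2Dt; advection only shifts the center.
σ = √(2 × 2.1 × 76) = 17.9 m.

17.9 m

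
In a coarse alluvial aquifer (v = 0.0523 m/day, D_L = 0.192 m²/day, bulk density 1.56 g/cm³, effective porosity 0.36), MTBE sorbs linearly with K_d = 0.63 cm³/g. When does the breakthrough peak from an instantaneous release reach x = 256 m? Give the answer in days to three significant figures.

Retardation factor R = 1 + ρ_b·K_d/n = 1 + 1.56 × 0.63/0.36 = 3.730.
Sorption retards both mechanisms: v_R = v/R = 0.01402 m/day, D_R = D/R = 0.05147 m²/day.
Peak time from v_R²t² + 2D_R t − x² = 0: t = (√(D_R² + v_R²x²) − D_R)/v_R².
√(D_R² + v_R²x²) = √(0.05147² + 0.01402² × 256²) = 3.589; v_R² = 0.0001966.
t = (3.589 − 0.05147)/0.0001966 = 18000 days.

18000 days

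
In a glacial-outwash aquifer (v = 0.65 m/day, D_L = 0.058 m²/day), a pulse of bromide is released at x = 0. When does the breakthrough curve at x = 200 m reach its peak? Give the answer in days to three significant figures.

For the 1D instantaneous-source solution, setting ∂C/∂t = 0 at fixed x gives v²t² + 2Dt − x² = 0, so t = (√(D² + v²x²) − D)/v².
√(D² + v²x²) = √(0.058² + 0.65² × 200²) = 130.0; v² = 0.4225.
t = (130.0 − 0.058)/0.4225 = 308 days (vs. the pure-advection estimate x/v = 308 d).

308 days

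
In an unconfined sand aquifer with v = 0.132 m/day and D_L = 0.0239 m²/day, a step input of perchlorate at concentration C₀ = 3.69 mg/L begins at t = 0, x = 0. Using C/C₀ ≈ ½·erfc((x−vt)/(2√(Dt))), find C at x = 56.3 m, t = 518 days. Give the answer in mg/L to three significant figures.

3.66 mg/L

For a continuous step input, C/C₀ ≈ ½·erfc((x−vt)/(2√(Dt))).
vt = 0.132 × 518 = 68.376 m and 2√(Dt) = 2√(0.0239 × 518) = 7.037 m.
Argument (x−vt)/(2√(Dt)) = (56.3 − 68.376)/7.037 = -1.716; ½·erfc(-1.716) = 0.9924.
C = 3.69 × 0.9924 = 3.66 mg/L.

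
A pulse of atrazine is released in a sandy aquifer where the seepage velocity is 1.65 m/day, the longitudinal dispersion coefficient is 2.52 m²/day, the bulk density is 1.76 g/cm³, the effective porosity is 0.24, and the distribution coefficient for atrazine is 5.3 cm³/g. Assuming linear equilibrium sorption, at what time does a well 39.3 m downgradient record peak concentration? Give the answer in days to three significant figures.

Retardation factor R = 1 + ρ_b·K_d/n = 1 + 1.76 × 5.3/0.24 = 39.87.
Sorption retards both mechanisms: v_R = v/R = 0.04138 m/day, D_R = D/R = 0.06321 m²/day.
Peak time from v_R²t² + 2D_R t − x² = 0: t = (√(D_R² + v_R²x²) − D_R)/v_R².
√(D_R² + v_R²x²) = √(0.06321² + 0.04138² × 39.3²) = 1.627; v_R² = 0.001712.
t = (1.627 − 0.06321)/0.001712 = 913 days.

913 days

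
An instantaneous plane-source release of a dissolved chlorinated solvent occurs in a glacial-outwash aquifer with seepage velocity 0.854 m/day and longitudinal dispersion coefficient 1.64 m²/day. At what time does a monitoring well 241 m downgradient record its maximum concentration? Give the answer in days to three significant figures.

For the 1D instantaneous-source solution, setting ∂C/∂t = 0 at fixed x gives v²t² + 2Dt − x² = 0, so t = (√(D² + v²x²) − D)/v².
√(D² + v²x²) = √(1.64² + 0.854² × 241²) = 205.8; v² = 0.729316.
t = (205.8 − 1.64)/0.729316 = 280 days (vs. the pure-advection estimate x/v = 282 d).

280 days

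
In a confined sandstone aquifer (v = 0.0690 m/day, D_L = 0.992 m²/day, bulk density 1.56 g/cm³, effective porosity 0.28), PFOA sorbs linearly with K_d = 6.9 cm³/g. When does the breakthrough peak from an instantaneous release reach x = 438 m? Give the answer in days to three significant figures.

242000 days

Retardation factor R = 1 + ρ_b·K_d/n = 1 + 1.56 × 6.9/0.28 = 39.44.
Sorption retards both mechanisms: v_R = v/R = 0.001749 m/day, D_R = D/R = 0.02515 m²/day.
Peak time from v_R²t² + 2D_R t − x² = 0: t = (√(D_R² + v_R²x²) − D_R)/v_R².
√(D_R² + v_R²x²) = √(0.02515² + 0.001749² × 438²) = 0.7665; v_R² = 3.059e-06.
t = (0.7665 − 0.02515)/3.059e-06 = 242000 days.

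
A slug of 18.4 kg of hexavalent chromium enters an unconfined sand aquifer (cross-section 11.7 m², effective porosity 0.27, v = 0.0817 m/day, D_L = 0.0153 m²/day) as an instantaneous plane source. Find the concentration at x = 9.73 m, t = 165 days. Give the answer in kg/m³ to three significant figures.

0.257 kg/m³

For an instantaneous plane source, C(x,t) = M/(n_e·A·√(4πDt)) · exp(−(x−vt)²/(4Dt)), with n_e·A the pore (flow) area.
Plume center vt = 0.0817 × 165 = 13.4805 m, so the well at 9.73 m is 3.7505 m upgradient of the peak.
√(4πDt) = 5.632 m, giving peak height M/(n_e·A·√(4πDt)) = 18.4/(0.27 × 11.7 × 5.632) = 1.034 kg/m³.
(x−vt)²/(4Dt) = (-3.7505)²/(4 × 0.0153 × 165) = 1.393; exp(−1.393) = 0.2483.
C = 1.034 × 0.2483 = 0.257 kg/m³.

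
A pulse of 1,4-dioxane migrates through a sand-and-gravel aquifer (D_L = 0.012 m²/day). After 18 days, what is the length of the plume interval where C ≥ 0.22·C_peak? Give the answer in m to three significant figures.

2.29 m

The plume is Gaussian with σ = √(2Dt) = √(2 × 0.012 × 18) = 0.6573 m.
C/C_peak = exp(−Δx²/(2σ²)) = 0.22 ⇒ Δx = σ·√(−2 ln 0.22) = 0.6573 × 1.740 = 1.144 m.
Width = 2Δx = 2.29 m.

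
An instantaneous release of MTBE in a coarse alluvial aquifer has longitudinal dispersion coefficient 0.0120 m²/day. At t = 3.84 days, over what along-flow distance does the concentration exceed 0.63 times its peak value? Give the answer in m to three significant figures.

The plume is Gaussian with σ = √(2Dt) = √(2 × 0.0120 × 3.84) = 0.3036 m.
C/C_peak = exp(−Δx²/(2σ²)) = 0.63 ⇒ Δx = σ·√(−2 ln 0.63) = 0.3036 × 0.9613 = 0.2919 m.
Width = 2Δx = 0.584 m.

0.584 m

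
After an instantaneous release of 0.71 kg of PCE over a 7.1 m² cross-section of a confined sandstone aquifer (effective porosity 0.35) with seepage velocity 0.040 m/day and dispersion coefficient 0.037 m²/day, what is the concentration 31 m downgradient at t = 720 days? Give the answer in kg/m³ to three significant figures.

For an instantaneous plane source, C(x,t) = M/(n_e·A·√(4πDt)) · exp(−(x−vt)²/(4Dt)), with n_e·A the pore (flow) area.
Plume center vt = 0.040 × 720 = 28.8 m, so the well at 31 m is 2.2 m downgradient of the peak.
√(4πDt) = 18.30 m, giving peak height M/(n_e·A·√(4πDt)) = 0.71/(0.35 × 7.1 × 18.30) = 0.01561 kg/m³.
(x−vt)²/(4Dt) = (2.2)²/(4 × 0.037 × 720) = 0.04542; exp(−0.04542) = 0.9556.
C = 0.01561 × 0.9556 = 0.0149 kg/m³.

0.0149 kg/m³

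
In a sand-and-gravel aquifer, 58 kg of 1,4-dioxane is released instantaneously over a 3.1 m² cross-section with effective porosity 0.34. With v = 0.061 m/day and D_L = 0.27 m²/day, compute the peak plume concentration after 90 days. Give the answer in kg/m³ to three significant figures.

3.15 kg/m³

The peak of an instantaneous 1D plume sits at x = vt; there the Gaussian factor is 1 and C_max = M/(n_e·A·√(4πDt)), where n_e·A is the pore area the mass is dissolved in.
√(4πDt) = √(4π × 0.27 × 90) = 17.47 m, so C_max = 58/(0.34 × 3.1 × 17.47) = 3.15 kg/m³.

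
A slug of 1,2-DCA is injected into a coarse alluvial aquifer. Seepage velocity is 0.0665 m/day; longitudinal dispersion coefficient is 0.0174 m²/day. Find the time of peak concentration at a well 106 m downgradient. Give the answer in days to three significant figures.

For the 1D instantaneous-source solution, setting ∂C/∂t = 0 at fixed x gives v²t² + 2Dt − x² = 0, so t = (√(D² + v²x²) − D)/v².
√(D² + v²x²) = √(0.0174² + 0.0665² × 106²) = 7.049; v² = 0.00442225.
t = (7.049 − 0.0174)/0.00442225 = 1590 days (vs. the pure-advection estimate x/v = 1590 d).

1590 days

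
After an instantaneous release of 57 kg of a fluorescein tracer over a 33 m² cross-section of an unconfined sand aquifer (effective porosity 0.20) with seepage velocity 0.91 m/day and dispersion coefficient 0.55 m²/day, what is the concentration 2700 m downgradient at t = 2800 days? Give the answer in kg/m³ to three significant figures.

For an instantaneous plane source, C(x,t) = M/(n_e·A·√(4πDt)) · exp(−(x−vt)²/(4Dt)), with n_e·A the pore (flow) area.
Plume center vt = 0.91 × 2800 = 2548 m, so the well at 2700 m is 152 m downgradient of the peak.
√(4πDt) = 139.1 m, giving peak height M/(n_e·A·√(4πDt)) = 57/(0.20 × 33 × 139.1) = 0.06209 kg/m³.
(x−vt)²/(4Dt) = (152)²/(4 × 0.55 × 2800) = 3.751; exp(−3.751) = 0.02349.
C = 0.06209 × 0.02349 = 0.00146 kg/m³.

0.00146 kg/m³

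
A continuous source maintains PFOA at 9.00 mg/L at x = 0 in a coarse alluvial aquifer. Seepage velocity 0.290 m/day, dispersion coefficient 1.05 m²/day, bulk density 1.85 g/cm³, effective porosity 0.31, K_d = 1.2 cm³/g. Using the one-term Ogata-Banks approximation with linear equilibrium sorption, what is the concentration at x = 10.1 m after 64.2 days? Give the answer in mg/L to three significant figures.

Retardation factor R = 1 + ρ_b·K_d/n = 1 + 1.85 × 1.2/0.31 = 8.161.
Sorption retards both mechanisms: v_R = v/R = 0.03553 m/day, D_R = D/R = 0.1287 m²/day.
v_R·t = 0.03553 × 64.2 = 2.281026 m; 2√(D_R t) = 5.749 m; argument = (10.1 − 2.281026)/5.749 = 1.360.
C = C₀ × ½·erfc(1.360) = 9.00 × 0.02722 = 0.245 mg/L.

0.245 mg/L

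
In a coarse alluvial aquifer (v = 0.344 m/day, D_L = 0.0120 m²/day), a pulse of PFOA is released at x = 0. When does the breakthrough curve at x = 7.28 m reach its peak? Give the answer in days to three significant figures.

21.1 days

For the 1D instantaneous-source solution, setting ∂C/∂t = 0 at fixed x gives v²t² + 2Dt − x² = 0, so t = (√(D² + v²x²) − D)/v².
√(D² + v²x²) = √(0.0120² + 0.344² × 7.28²) = 2.504; v² = 0.118336.
t = (2.504 − 0.0120)/0.118336 = 21.1 days (vs. the pure-advection estimate x/v = 21.2 d).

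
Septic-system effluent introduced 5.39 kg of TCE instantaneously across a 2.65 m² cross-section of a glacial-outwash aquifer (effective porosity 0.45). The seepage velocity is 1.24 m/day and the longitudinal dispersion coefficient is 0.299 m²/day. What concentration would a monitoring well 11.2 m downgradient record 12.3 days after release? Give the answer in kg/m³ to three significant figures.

For an instantaneous plane source, C(x,t) = M/(n_e·A·√(4πDt)) · exp(−(x−vt)²/(4Dt)), with n_e·A the pore (flow) area.
Plume center vt = 1.24 × 12.3 = 15.252 m, so the well at 11.2 m is 4.052 m upgradient of the peak.
√(4πDt) = 6.798 m, giving peak height M/(n_e·A·√(4πDt)) = 5.39/(0.45 × 2.65 × 6.798) = 0.6649 kg/m³.
(x−vt)²/(4Dt) = (-4.052)²/(4 × 0.299 × 12.3) = 1.116; exp(−1.116) = 0.3276.
C = 0.6649 × 0.3276 = 0.218 kg/m³.

0.218 kg/m³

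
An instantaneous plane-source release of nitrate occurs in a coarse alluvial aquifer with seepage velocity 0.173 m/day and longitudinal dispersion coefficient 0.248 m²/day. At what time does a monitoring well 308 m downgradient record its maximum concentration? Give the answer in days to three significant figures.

For the 1D instantaneous-source solution, setting ∂C/∂t = 0 at fixed x gives v²t² + 2Dt − x² = 0, so t = (√(D² + v²x²) − D)/v².
√(D² + v²x²) = √(0.248² + 0.173² × 308²) = 53.28; v² = 0.029929.
t = (53.28 − 0.248)/0.029929 = 1770 days (vs. the pure-advection estimate x/v = 1780 d).

1770 days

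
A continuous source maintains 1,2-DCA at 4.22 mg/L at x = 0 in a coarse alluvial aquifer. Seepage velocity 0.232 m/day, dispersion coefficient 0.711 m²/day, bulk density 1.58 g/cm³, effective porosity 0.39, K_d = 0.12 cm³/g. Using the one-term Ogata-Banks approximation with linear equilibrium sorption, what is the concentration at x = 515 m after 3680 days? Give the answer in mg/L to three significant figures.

3.55 mg/L

Retardation factor R = 1 + ρ_b·K_d/n = 1 + 1.58 × 0.12/0.39 = 1.486.
Sorption retards both mechanisms: v_R = v/R = 0.1561 m/day, D_R = D/R = 0.4785 m²/day.
v_R·t = 0.1561 × 3680 = 574.448 m; 2√(D_R t) = 83.93 m; argument = (515 − 574.448)/83.93 = -0.7083.
C = C₀ × ½·erfc(-0.7083) = 4.22 × 0.8418 = 3.55 mg/L.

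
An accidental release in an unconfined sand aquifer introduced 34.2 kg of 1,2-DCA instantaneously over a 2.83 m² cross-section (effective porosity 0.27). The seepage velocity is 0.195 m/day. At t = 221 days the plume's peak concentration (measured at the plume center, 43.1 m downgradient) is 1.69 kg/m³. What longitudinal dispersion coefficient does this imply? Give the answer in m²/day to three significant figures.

0.253 m²/day

At the plume center C_max = M/(n_e·A·√(4πDt)), so D = M²/(4πt·(n_e·A·C_max)²).
n_e·A·C_max = 0.27 × 2.83 × 1.69 = 1.291 kg/m.
D = 34.2²/(4π × 221 × 1.291²) = 0.253 m²/day.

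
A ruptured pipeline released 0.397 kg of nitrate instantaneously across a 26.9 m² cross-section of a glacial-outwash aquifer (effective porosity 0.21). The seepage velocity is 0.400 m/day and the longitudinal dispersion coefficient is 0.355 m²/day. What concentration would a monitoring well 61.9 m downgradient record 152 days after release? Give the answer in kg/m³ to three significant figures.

For an instantaneous plane source, C(x,t) = M/(n_e·A·√(4πDt)) · exp(−(x−vt)²/(4Dt)), with n_e·A the pore (flow) area.
Plume center vt = 0.400 × 152 = 60.8 m, so the well at 61.9 m is 1.1 m downgradient of the peak.
√(4πDt) = 26.04 m, giving peak height M/(n_e·A·√(4πDt)) = 0.397/(0.21 × 26.9 × 26.04) = 0.002699 kg/m³.
(x−vt)²/(4Dt) = (1.1)²/(4 × 0.355 × 152) = 0.005606; exp(−0.005606) = 0.9944.
C = 0.002699 × 0.9944 = 0.00268 kg/m³.

0.00268 kg/m³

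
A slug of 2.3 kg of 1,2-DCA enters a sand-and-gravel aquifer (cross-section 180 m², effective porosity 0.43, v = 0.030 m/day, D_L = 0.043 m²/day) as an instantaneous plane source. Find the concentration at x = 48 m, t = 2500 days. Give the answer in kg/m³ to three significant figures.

For an instantaneous plane source, C(x,t) = M/(n_e·A·√(4πDt)) · exp(−(x−vt)²/(4Dt)), with n_e·A the pore (flow) area.
Plume center vt = 0.030 × 2500 = 75 m, so the well at 48 m is 27 m upgradient of the peak.
√(4πDt) = 36.75 m, giving peak height M/(n_e·A·√(4πDt)) = 2.3/(0.43 × 180 × 36.75) = 0.0008086 kg/m³.
(x−vt)²/(4Dt) = (-27)²/(4 × 0.043 × 2500) = 1.695; exp(−1.695) = 0.1836.
C = 0.0008086 × 0.1836 = 0.000148 kg/m³.

0.000148 kg/m³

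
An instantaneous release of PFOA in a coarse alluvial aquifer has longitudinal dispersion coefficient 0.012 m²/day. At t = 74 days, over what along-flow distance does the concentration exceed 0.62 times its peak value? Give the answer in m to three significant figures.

2.61 m

The plume is Gaussian with σ = √(2Dt) = √(2 × 0.012 × 74) = 1.333 m.
C/C_peak = exp(−Δx²/(2σ²)) = 0.62 ⇒ Δx = σ·√(−2 ln 0.62) = 1.333 × 0.9778 = 1.303 m.
Width = 2Δx = 2.61 m.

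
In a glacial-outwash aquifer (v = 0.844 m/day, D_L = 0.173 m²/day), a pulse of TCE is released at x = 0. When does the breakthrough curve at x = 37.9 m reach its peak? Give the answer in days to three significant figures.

44.7 days

For the 1D instantaneous-source solution, setting ∂C/∂t = 0 at fixed x gives v²t² + 2Dt − x² = 0, so t = (√(D² + v²x²) − D)/v².
√(D² + v²x²) = √(0.173² + 0.844² × 37.9²) = 31.99; v² = 0.712336.
t = (31.99 − 0.173)/0.712336 = 44.7 days (vs. the pure-advection estimate x/v = 44.9 d).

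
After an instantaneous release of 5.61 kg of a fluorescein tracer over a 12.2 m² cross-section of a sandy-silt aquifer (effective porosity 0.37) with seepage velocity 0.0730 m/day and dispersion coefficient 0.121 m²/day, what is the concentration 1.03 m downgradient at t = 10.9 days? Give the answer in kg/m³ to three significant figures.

0.302 kg/m³

For an instantaneous plane source, C(x,t) = M/(n_e·A·√(4πDt)) · exp(−(x−vt)²/(4Dt)), with n_e·A the pore (flow) area.
Plume center vt = 0.0730 × 10.9 = 0.7957 m, so the well at 1.03 m is 0.2343 m downgradient of the peak.
√(4πDt) = 4.071 m, giving peak height M/(n_e·A·√(4πDt)) = 5.61/(0.37 × 12.2 × 4.071) = 0.3053 kg/m³.
(x−vt)²/(4Dt) = (0.2343)²/(4 × 0.121 × 10.9) = 0.01041; exp(−0.01041) = 0.9896.
C = 0.3053 × 0.9896 = 0.302 kg/m³.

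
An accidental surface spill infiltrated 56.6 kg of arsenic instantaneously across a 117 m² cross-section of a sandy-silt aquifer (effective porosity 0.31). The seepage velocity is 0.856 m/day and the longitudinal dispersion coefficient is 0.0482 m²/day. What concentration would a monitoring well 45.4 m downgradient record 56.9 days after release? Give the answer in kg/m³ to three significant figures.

For an instantaneous plane source, C(x,t) = M/(n_e·A·√(4πDt)) · exp(−(x−vt)²/(4Dt)), with n_e·A the pore (flow) area.
Plume center vt = 0.856 × 56.9 = 48.7064 m, so the well at 45.4 m is 3.3064 m upgradient of the peak.
√(4πDt) = 5.871 m, giving peak height M/(n_e·A·√(4πDt)) = 56.6/(0.31 × 117 × 5.871) = 0.2658 kg/m³.
(x−vt)²/(4Dt) = (-3.3064)²/(4 × 0.0482 × 56.9) = 0.9965; exp(−0.9965) = 0.3692.
C = 0.2658 × 0.3692 = 0.0981 kg/m³.

0.0981 kg/m³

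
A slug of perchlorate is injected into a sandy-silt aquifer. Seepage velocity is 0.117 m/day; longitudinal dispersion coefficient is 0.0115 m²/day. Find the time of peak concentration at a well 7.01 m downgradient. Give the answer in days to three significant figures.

59.1 days

For the 1D instantaneous-source solution, setting ∂C/∂t = 0 at fixed x gives v²t² + 2Dt − x² = 0, so t = (√(D² + v²x²) − D)/v².
√(D² + v²x²) = √(0.0115² + 0.117² × 7.01²) = 0.8203; v² = 0.013689.
t = (0.8203 − 0.0115)/0.013689 = 59.1 days (vs. the pure-advection estimate x/v = 59.9 d).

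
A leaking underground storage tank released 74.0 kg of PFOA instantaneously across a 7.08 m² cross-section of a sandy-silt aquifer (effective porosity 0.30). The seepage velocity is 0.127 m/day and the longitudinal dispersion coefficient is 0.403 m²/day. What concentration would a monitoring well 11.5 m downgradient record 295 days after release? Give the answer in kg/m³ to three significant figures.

0.218 kg/m³

For an instantaneous plane source, C(x,t) = M/(n_e·A·√(4πDt)) · exp(−(x−vt)²/(4Dt)), with n_e·A the pore (flow) area.
Plume center vt = 0.127 × 295 = 37.465 m, so the well at 11.5 m is 25.965 m upgradient of the peak.
√(4πDt) = 38.65 m, giving peak height M/(n_e·A·√(4πDt)) = 74.0/(0.30 × 7.08 × 38.65) = 0.9014 kg/m³.
(x−vt)²/(4Dt) = (-25.965)²/(4 × 0.403 × 295) = 1.418; exp(−1.418) = 0.2422.
C = 0.9014 × 0.2422 = 0.218 kg/m³.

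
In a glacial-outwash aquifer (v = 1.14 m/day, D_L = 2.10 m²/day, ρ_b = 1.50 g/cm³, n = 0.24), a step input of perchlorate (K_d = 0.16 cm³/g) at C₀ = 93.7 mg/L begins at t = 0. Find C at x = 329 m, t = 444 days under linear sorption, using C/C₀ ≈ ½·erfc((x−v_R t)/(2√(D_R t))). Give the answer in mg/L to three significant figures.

0.605 mg/L

Retardation factor R = 1 + ρ_b·K_d/n = 1 + 1.50 × 0.16/0.24 = 2.000.
Sorption retards both mechanisms: v_R = v/R = 0.5700 m/day, D_R = D/R = 1.050 m²/day.
v_R·t = 0.5700 × 444 = 253.08 m; 2√(D_R t) = 43.18 m; argument = (329 − 253.08)/43.18 = 1.758.
C = C₀ × ½·erfc(1.758) = 93.7 × 0.006456 = 0.605 mg/L.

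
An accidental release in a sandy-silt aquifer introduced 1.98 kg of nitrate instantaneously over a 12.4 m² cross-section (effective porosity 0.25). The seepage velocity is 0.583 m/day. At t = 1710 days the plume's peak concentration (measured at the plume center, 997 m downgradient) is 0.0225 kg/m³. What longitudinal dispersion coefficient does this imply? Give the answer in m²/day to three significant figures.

0.0375 m²/day

At the plume center C_max = M/(n_e·A·√(4πDt)), so D = M²/(4πt·(n_e·A·C_max)²).
n_e·A·C_max = 0.25 × 12.4 × 0.0225 = 0.06975 kg/m.
D = 1.98²/(4π × 1710 × 0.06975²) = 0.0375 m²/day.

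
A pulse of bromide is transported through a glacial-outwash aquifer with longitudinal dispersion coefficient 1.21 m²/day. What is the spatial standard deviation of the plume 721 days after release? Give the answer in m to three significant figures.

41.8 m

Dispersive spreading gives a Gaussian with σ² = 2Dt; advection only shifts the center.
σ = √(2 × 1.21 × 721) = 41.8 m.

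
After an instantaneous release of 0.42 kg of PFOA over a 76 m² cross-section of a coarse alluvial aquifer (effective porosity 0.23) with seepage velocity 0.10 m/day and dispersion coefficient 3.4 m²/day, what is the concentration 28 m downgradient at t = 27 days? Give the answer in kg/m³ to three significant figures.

0.000124 kg/m³

For an instantaneous plane source, C(x,t) = M/(n_e·A·√(4πDt)) · exp(−(x−vt)²/(4Dt)), with n_e·A the pore (flow) area.
Plume center vt = 0.10 × 27 = 2.7 m, so the well at 28 m is 25.3 m downgradient of the peak.
√(4πDt) = 33.96 m, giving peak height M/(n_e·A·√(4πDt)) = 0.42/(0.23 × 76 × 33.96) = 0.0007075 kg/m³.
(x−vt)²/(4Dt) = (25.3)²/(4 × 3.4 × 27) = 1.743; exp(−1.743) = 0.1750.
C = 0.0007075 × 0.1750 = 0.000124 kg/m³.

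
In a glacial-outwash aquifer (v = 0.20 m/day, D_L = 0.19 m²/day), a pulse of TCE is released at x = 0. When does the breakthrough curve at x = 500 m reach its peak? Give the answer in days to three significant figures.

For the 1D instantaneous-source solution, setting ∂C/∂t = 0 at fixed x gives v²t² + 2Dt − x² = 0, so t = (√(D² + v²x²) − D)/v².
√(D² + v²x²) = √(0.19² + 0.20² × 500²) = 100.0; v² = 0.04.
t = (100.0 − 0.19)/0.04 = 2500 days (vs. the pure-advection estimate x/v = 2500 d).

2500 days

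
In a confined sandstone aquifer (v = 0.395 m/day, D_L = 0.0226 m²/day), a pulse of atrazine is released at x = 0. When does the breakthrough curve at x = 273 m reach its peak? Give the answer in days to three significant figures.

691 days

For the 1D instantaneous-source solution, setting ∂C/∂t = 0 at fixed x gives v²t² + 2Dt − x² = 0, so t = (√(D² + v²x²) − D)/v².
√(D² + v²x²) = √(0.0226² + 0.395² × 273²) = 107.8; v² = 0.156025.
t = (107.8 − 0.0226)/0.156025 = 691 days (vs. the pure-advection estimate x/v = 691 d).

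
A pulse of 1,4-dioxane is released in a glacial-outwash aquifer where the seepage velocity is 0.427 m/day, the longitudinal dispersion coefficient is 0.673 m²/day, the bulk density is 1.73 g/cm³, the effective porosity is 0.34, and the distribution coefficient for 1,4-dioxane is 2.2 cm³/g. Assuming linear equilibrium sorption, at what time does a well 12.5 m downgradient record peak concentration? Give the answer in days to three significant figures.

315 days

Retardation factor R = 1 + ρ_b·K_d/n = 1 + 1.73 × 2.2/0.34 = 12.19.
Sorption retards both mechanisms: v_R = v/R = 0.03503 m/day, D_R = D/R = 0.05521 m²/day.
Peak time from v_R²t² + 2D_R t − x² = 0: t = (√(D_R² + v_R²x²) − D_R)/v_R².
√(D_R² + v_R²x²) = √(0.05521² + 0.03503² × 12.5²) = 0.4413; v_R² = 0.001227.
t = (0.4413 − 0.05521)/0.001227 = 315 days.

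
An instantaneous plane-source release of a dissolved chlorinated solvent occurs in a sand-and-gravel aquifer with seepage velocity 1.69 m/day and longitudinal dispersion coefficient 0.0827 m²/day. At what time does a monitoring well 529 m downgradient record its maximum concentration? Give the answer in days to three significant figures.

313 days

For the 1D instantaneous-source solution, setting ∂C/∂t = 0 at fixed x gives v²t² + 2Dt − x² = 0, so t = (√(D² + v²x²) − D)/v².
√(D² + v²x²) = √(0.0827² + 1.69² × 529²) = 894.0; v² = 2.8561.
t = (894.0 − 0.0827)/2.8561 = 313 days (vs. the pure-advection estimate x/v = 313 d).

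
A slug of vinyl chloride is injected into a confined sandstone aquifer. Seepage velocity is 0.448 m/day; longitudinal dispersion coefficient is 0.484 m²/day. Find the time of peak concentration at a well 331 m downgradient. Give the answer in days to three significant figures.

For the 1D instantaneous-source solution, setting ∂C/∂t = 0 at fixed x gives v²t² + 2Dt − x² = 0, so t = (√(D² + v²x²) − D)/v².
√(D² + v²x²) = √(0.484² + 0.448² × 331²) = 148.3; v² = 0.200704.
t = (148.3 − 0.484)/0.200704 = 736 days (vs. the pure-advection estimate x/v = 739 d).

736 days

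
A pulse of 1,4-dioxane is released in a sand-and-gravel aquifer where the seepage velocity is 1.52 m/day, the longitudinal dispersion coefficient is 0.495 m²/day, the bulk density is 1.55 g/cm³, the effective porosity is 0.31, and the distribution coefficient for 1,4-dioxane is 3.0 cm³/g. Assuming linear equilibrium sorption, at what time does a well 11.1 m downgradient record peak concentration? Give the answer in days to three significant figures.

113 days

Retardation factor R = 1 + ρ_b·K_d/n = 1 + 1.55 × 3.0/0.31 = 16.00.
Sorption retards both mechanisms: v_R = v/R = 0.09500 m/day, D_R = D/R = 0.03094 m²/day.
Peak time from v_R²t² + 2D_R t − x² = 0: t = (√(D_R² + v_R²x²) − D_R)/v_R².
√(D_R² + v_R²x²) = √(0.03094² + 0.09500² × 11.1²) = 1.055; v_R² = 0.009025.
t = (1.055 − 0.03094)/0.009025 = 113 days.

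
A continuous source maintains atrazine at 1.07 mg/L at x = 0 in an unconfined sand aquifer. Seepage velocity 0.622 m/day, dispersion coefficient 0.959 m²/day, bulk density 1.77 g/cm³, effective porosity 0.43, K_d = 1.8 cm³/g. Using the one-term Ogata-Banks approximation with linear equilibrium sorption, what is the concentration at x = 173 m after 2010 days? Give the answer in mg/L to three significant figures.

0.137 mg/L

Retardation factor R = 1 + ρ_b·K_d/n = 1 + 1.77 × 1.8/0.43 = 8.409.
Sorption retards both mechanisms: v_R = v/R = 0.07397 m/day, D_R = D/R = 0.1140 m²/day.
v_R·t = 0.07397 × 2010 = 148.6797 m; 2√(D_R t) = 30.27 m; argument = (173 − 148.6797)/30.27 = 0.8034.
C = C₀ × ½·erfc(0.8034) = 1.07 × 0.1279 = 0.137 mg/L.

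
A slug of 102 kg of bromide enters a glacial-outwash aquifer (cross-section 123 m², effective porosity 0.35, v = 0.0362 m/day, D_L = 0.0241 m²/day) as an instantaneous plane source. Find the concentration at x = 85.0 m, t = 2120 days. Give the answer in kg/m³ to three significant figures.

0.0670 kg/m³

For an instantaneous plane source, C(x,t) = M/(n_e·A·√(4πDt)) · exp(−(x−vt)²/(4Dt)), with n_e·A the pore (flow) area.
Plume center vt = 0.0362 × 2120 = 76.744 m, so the well at 85.0 m is 8.256 m downgradient of the peak.
√(4πDt) = 25.34 m, giving peak height M/(n_e·A·√(4πDt)) = 102/(0.35 × 123 × 25.34) = 0.09350 kg/m³.
(x−vt)²/(4Dt) = (8.256)²/(4 × 0.0241 × 2120) = 0.3335; exp(−0.3335) = 0.7164.
C = 0.09350 × 0.7164 = 0.0670 kg/m³.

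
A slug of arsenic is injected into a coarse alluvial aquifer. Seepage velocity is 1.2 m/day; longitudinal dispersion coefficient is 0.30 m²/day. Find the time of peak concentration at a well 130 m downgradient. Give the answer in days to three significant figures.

For the 1D instantaneous-source solution, setting ∂C/∂t = 0 at fixed x gives v²t² + 2Dt − x² = 0, so t = (√(D² + v²x²) − D)/v².
√(D² + v²x²) = √(0.30² + 1.2² × 130²) = 156.0; v² = 1.44.
t = (156.0 − 0.30)/1.44 = 108 days (vs. the pure-advection estimate x/v = 108 d).

108 days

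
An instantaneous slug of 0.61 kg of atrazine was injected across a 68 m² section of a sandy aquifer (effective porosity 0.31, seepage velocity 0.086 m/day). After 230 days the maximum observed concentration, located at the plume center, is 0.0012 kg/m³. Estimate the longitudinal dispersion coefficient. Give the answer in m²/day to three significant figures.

At the plume center C_max = M/(n_e·A·√(4πDt)), so D = M²/(4πt·(n_e·A·C_max)²).
n_e·A·C_max = 0.31 × 68 × 0.0012 = 0.02530 kg/m.
D = 0.61²/(4π × 230 × 0.02530²) = 0.201 m²/day.

0.201 m²/day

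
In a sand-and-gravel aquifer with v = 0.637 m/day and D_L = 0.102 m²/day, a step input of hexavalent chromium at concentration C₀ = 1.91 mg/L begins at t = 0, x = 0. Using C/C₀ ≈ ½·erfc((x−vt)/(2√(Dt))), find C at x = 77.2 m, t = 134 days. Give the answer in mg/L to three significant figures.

For a continuous step input, C/C₀ ≈ ½·erfc((x−vt)/(2√(Dt))).
vt = 0.637 × 134 = 85.358 m and 2√(Dt) = 2√(0.102 × 134) = 7.394 m.
Argument (x−vt)/(2√(Dt)) = (77.2 − 85.358)/7.394 = -1.103; ½·erfc(-1.103) = 0.9406.
C = 1.91 × 0.9406 = 1.80 mg/L.

1.80 mg/L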